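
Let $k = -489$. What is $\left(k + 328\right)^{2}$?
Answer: $25921$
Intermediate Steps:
$\left(k + 328\right)^{2} = \left(-489 + 328\right)^{2} = \left(-161\right)^{2} = 25921$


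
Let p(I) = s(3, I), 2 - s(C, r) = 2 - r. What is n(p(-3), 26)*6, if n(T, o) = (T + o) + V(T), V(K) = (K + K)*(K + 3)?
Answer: 138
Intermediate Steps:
s(C, r) = r (s(C, r) = 2 - (2 - r) = 2 + (-2 + r) = r)
V(K) = 2*K*(3 + K) (V(K) = (2*K)*(3 + K) = 2*K*(3 + K))
p(I) = I
n(T, o) = T + o + 2*T*(3 + T) (n(T, o) = (T + o) + 2*T*(3 + T) = T + o + 2*T*(3 + T))
n(p(-3), 26)*6 = (-3 + 26 + 2*(-3)*(3 - 3))*6 = (-3 + 26 + 2*(-3)*0)*6 = (-3 + 26 + 0)*6 = 23*6 = 138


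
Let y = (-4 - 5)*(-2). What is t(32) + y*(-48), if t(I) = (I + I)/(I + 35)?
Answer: -57824/67 ≈ -863.04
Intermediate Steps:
t(I) = 2*I/(35 + I) (t(I) = (2*I)/(35 + I) = 2*I/(35 + I))
y = 18 (y = -9*(-2) = 18)
t(32) + y*(-48) = 2*32/(35 + 32) + 18*(-48) = 2*32/67 - 864 = 2*32*(1/67) - 864 = 64/67 - 864 = -57824/67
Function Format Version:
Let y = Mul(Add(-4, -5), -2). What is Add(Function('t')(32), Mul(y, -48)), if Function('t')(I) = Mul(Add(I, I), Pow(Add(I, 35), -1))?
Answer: Rational(-57824, 67) ≈ -863.04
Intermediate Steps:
Function('t')(I) = Mul(2, I, Pow(Add(35, I), -1)) (Function('t')(I) = Mul(Mul(2, I), Pow(Add(35, I), -1)) = Mul(2, I, Pow(Add(35, I), -1)))
y = 18 (y = Mul(-9, -2) = 18)
Add(Function('t')(32), Mul(y, -48)) = Add(Mul(2, 32, Pow(Add(35, 32), -1)), Mul(18, -48)) = Add(Mul(2, 32, Pow(67, -1)), -864) = Add(Mul(2, 32, Rational(1, 67)), -864) = Add(Rational(64, 67), -864) = Rational(-57824, 67)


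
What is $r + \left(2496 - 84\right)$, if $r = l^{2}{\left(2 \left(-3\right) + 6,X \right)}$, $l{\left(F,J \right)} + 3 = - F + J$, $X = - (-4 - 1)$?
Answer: $2416$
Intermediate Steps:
$X = 5$ ($X = \left(-1\right) \left(-5\right) = 5$)
$l{\left(F,J \right)} = -3 + J - F$ ($l{\left(F,J \right)} = -3 - \left(F - J\right) = -3 + J - F$)
$r = 4$ ($r = \left(-3 + 5 - \left(2 \left(-3\right) + 6\right)\right)^{2} = \left(-3 + 5 - \left(-6 + 6\right)\right)^{2} = \left(-3 + 5 - 0\right)^{2} = \left(-3 + 5 + 0\right)^{2} = 2^{2} = 4$)
$r + \left(2496 - 84\right) = 4 + \left(2496 - 84\right) = 4 + 2412 = 2416$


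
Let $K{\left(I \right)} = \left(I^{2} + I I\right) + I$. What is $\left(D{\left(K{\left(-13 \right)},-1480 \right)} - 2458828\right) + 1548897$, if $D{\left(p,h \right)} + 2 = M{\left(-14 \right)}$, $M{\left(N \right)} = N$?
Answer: $-909947$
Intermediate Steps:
$K{\left(I \right)} = I + 2 I^{2}$ ($K{\left(I \right)} = \left(I^{2} + I^{2}\right) + I = 2 I^{2} + I = I + 2 I^{2}$)
$D{\left(p,h \right)} = -16$ ($D{\left(p,h \right)} = -2 - 14 = -16$)
$\left(D{\left(K{\left(-13 \right)},-1480 \right)} - 2458828\right) + 1548897 = \left(-16 - 2458828\right) + 1548897 = -2458844 + 1548897 = -909947$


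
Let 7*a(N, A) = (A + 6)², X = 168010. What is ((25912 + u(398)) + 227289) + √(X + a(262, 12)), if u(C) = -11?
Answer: 253190 + √8234758/7 ≈ 2.5360e+5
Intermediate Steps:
a(N, A) = (6 + A)²/7 (a(N, A) = (A + 6)²/7 = (6 + A)²/7)
((25912 + u(398)) + 227289) + √(X + a(262, 12)) = ((25912 - 11) + 227289) + √(168010 + (6 + 12)²/7) = (25901 + 227289) + √(168010 + (⅐)*18²) = 253190 + √(168010 + (⅐)*324) = 253190 + √(168010 + 324/7) = 253190 + √(1176394/7) = 253190 + √8234758/7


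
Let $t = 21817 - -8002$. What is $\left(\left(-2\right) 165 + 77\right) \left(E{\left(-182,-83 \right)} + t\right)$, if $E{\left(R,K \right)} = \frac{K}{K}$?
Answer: $-7544460$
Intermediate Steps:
$t = 29819$ ($t = 21817 + 8002 = 29819$)
$E{\left(R,K \right)} = 1$
$\left(\left(-2\right) 165 + 77\right) \left(E{\left(-182,-83 \right)} + t\right) = \left(\left(-2\right) 165 + 77\right) \left(1 + 29819\right) = \left(-330 + 77\right) 29820 = \left(-253\right) 29820 = -7544460$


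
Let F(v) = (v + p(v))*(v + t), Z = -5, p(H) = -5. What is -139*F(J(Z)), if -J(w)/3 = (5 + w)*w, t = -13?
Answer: -9035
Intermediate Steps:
J(w) = -3*w*(5 + w) (J(w) = -3*(5 + w)*w = -3*w*(5 + w))
F(v) = (-13 + v)*(-5 + v) (F(v) = (v - 5)*(v - 13) = (-5 + v)*(-13 + v) = (-13 + v)*(-5 + v))
-139*F(J(Z)) = -139*(65 + (-3*(-5)*(5 - 5))² - (-54)*(-5)*(5 - 5)) = -139*(65 + (-3*(-5)*0)² - (-54)*(-5)*0) = -139*(65 + 0² - 18*0) = -139*(65 + 0 + 0) = -139*65 = -9035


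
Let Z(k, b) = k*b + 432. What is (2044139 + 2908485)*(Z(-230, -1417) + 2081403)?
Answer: 11924655672880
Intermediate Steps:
Z(k, b) = 432 + b*k (Z(k, b) = b*k + 432 = 432 + b*k)
(2044139 + 2908485)*(Z(-230, -1417) + 2081403) = (2044139 + 2908485)*((432 - 1417*(-230)) + 2081403) = 4952624*((432 + 325910) + 2081403) = 4952624*(326342 + 2081403) = 4952624*2407745 = 11924655672880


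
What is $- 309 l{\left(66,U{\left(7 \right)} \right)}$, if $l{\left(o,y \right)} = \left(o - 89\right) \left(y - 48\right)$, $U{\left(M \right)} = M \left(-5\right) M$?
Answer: $-2082351$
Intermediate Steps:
$U{\left(M \right)} = - 5 M^{2}$ ($U{\left(M \right)} = - 5 M M = - 5 M^{2}$)
$l{\left(o,y \right)} = \left(-89 + o\right) \left(-48 + y\right)$
$- 309 l{\left(66,U{\left(7 \right)} \right)} = - 309 \left(4272 - 89 \left(- 5 \cdot 7^{2}\right) - 3168 + 66 \left(- 5 \cdot 7^{2}\right)\right) = - 309 \left(4272 - 89 \left(\left(-5\right) 49\right) - 3168 + 66 \left(\left(-5\right) 49\right)\right) = - 309 \left(4272 - -21805 - 3168 + 66 \left(-245\right)\right) = - 309 \left(4272 + 21805 - 3168 - 16170\right) = \left(-309\right) 6739 = -2082351$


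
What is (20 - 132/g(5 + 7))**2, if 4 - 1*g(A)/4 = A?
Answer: 37249/64 ≈ 582.02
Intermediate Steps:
g(A) = 16 - 4*A
(20 - 132/g(5 + 7))**2 = (20 - 132/(16 - 4*(5 + 7)))**2 = (20 - 132/(16 - 4*12))**2 = (20 - 132/(16 - 48))**2 = (20 - 132/(-32))**2 = (20 - 132*(-1/32))**2 = (20 + 33/8)**2 = (193/8)**2 = 37249/64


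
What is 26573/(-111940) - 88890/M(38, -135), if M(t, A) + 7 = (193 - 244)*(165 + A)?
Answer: 341707031/5932820 ≈ 57.596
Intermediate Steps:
M(t, A) = -8422 - 51*A (M(t, A) = -7 + (193 - 244)*(165 + A) = -7 - 51*(165 + A) = -7 + (-8415 - 51*A) = -8422 - 51*A)
26573/(-111940) - 88890/M(38, -135) = 26573/(-111940) - 88890/(-8422 - 51*(-135)) = 26573*(-1/111940) - 88890/(-8422 + 6885) = -26573/111940 - 88890/(-1537) = -26573/111940 - 88890*(-1/1537) = -26573/111940 + 88890/1537 = 341707031/5932820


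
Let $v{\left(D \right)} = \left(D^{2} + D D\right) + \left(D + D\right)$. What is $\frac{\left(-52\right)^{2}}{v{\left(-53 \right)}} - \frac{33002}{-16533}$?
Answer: $\frac{2178964}{876249} \approx 2.4867$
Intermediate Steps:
$v{\left(D \right)} = 2 D + 2 D^{2}$ ($v{\left(D \right)} = \left(D^{2} + D^{2}\right) + 2 D = 2 D^{2} + 2 D = 2 D + 2 D^{2}$)
$\frac{\left(-52\right)^{2}}{v{\left(-53 \right)}} - \frac{33002}{-16533} = \frac{\left(-52\right)^{2}}{2 \left(-53\right) \left(1 - 53\right)} - \frac{33002}{-16533} = \frac{2704}{2 \left(-53\right) \left(-52\right)} - - \frac{33002}{16533} = \frac{2704}{5512} + \frac{33002}{16533} = 2704 \cdot \frac{1}{5512} + \frac{33002}{16533} = \frac{26}{53} + \frac{33002}{16533} = \frac{2178964}{876249}$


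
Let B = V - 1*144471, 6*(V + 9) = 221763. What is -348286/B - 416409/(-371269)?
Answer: 348159764819/79837314491 ≈ 4.3609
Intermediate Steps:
V = 73903/2 (V = -9 + (⅙)*221763 = -9 + 73921/2 = 73903/2 ≈ 36952.)
B = -215039/2 (B = 73903/2 - 1*144471 = 73903/2 - 144471 = -215039/2 ≈ -1.0752e+5)
-348286/B - 416409/(-371269) = -348286/(-215039/2) - 416409/(-371269) = -348286*(-2/215039) - 416409*(-1/371269) = 696572/215039 + 416409/371269 = 348159764819/79837314491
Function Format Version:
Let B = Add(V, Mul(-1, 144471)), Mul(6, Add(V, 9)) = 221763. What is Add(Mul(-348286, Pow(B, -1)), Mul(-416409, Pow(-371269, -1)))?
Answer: Rational(348159764819, 79837314491) ≈ 4.3609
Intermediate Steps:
V = Rational(73903, 2) (V = Add(-9, Mul(Rational(1, 6), 221763)) = Add(-9, Rational(73921, 2)) = Rational(73903, 2) ≈ 36952.)
B = Rational(-215039, 2) (B = Add(Rational(73903, 2), Mul(-1, 144471)) = Add(Rational(73903, 2), -144471) = Rational(-215039, 2) ≈ -1.0752e+5)
Add(Mul(-348286, Pow(B, -1)), Mul(-416409, Pow(-371269, -1))) = Add(Mul(-348286, Pow(Rational(-215039, 2), -1)), Mul(-416409, Pow(-371269, -1))) = Add(Mul(-348286, Rational(-2, 215039)), Mul(-416409, Rational(-1, 371269))) = Add(Rational(696572, 215039), Rational(416409, 371269)) = Rational(348159764819, 79837314491)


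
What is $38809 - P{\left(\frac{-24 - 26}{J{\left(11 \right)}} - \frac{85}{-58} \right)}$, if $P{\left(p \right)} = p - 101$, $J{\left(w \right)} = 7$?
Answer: $\frac{15799765}{406} \approx 38916.0$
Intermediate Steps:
$P{\left(p \right)} = -101 + p$ ($P{\left(p \right)} = p - 101 = -101 + p$)
$38809 - P{\left(\frac{-24 - 26}{J{\left(11 \right)}} - \frac{85}{-58} \right)} = 38809 - \left(-101 + \left(\frac{-24 - 26}{7} - \frac{85}{-58}\right)\right) = 38809 - \left(-101 - \frac{2305}{406}\right) = 38809 - - \frac{43311}{406} = 38809 + \frac{43311}{406} = \frac{15799765}{406}$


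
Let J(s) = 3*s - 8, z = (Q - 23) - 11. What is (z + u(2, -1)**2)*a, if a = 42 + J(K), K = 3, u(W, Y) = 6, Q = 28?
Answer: 1290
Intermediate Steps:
z = -6 (z = (28 - 23) - 11 = 5 - 11 = -6)
J(s) = -8 + 3*s
a = 43 (a = 42 + (-8 + 3*3) = 42 + (-8 + 9) = 42 + 1 = 43)
(z + u(2, -1)**2)*a = (-6 + 6**2)*43 = (-6 + 36)*43 = 30*43 = 1290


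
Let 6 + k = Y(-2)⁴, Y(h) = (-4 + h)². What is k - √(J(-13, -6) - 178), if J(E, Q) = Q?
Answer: 1679610 - 2*I*√46 ≈ 1.6796e+6 - 13.565*I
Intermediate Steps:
k = 1679610 (k = -6 + ((-4 - 2)²)⁴ = -6 + ((-6)²)⁴ = -6 + 36⁴ = -6 + 1679616 = 1679610)
k - √(J(-13, -6) - 178) = 1679610 - √(-6 - 178) = 1679610 - √(-184) = 1679610 - 2*I*√46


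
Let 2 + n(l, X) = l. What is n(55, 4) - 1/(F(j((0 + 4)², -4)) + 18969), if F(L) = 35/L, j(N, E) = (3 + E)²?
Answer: 1007211/19004 ≈ 53.000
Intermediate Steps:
n(l, X) = -2 + l
n(55, 4) - 1/(F(j((0 + 4)², -4)) + 18969) = (-2 + 55) - 1/(35/((3 - 4)²) + 18969) = 53 - 1/(35/((-1)²) + 18969) = 53 - 1/(35/1 + 18969) = 53 - 1/(35*1 + 18969) = 53 - 1/(35 + 18969) = 53 - 1/19004 = 1007211/19004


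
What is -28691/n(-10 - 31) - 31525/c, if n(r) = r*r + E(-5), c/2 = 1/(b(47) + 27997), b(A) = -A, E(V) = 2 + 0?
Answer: -741465664316/1683 ≈ -4.4056e+8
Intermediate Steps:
E(V) = 2
c = 1/13975 (c = 2/(-1*47 + 27997) = 2/(-47 + 27997) = 2/27950 = 2*(1/27950) = 1/13975 ≈ 7.1556e-5)
n(r) = 2 + r² (n(r) = r*r + 2 = r² + 2 = 2 + r²)
-28691/n(-10 - 31) - 31525/c = -28691/(2 + (-10 - 31)²) - 31525/1/13975 = -28691/(2 + (-41)²) - 31525*13975 = -28691/(2 + 1681) - 440561875 = -28691/1683 - 440561875 = -741465664316/1683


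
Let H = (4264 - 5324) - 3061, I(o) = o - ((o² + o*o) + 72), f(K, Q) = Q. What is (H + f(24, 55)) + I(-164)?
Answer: -58094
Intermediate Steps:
I(o) = -72 + o - 2*o² (I(o) = o - ((o² + o²) + 72) = o - (2*o² + 72) = o - (72 + 2*o²) = o + (-72 - 2*o²) = -72 + o - 2*o²)
H = -4121 (H = -1060 - 3061 = -4121)
(H + f(24, 55)) + I(-164) = (-4121 + 55) + (-72 - 164 - 2*(-164)²) = -4066 + (-72 - 164 - 2*26896) = -4066 + (-72 - 164 - 53792) = -4066 - 54028 = -58094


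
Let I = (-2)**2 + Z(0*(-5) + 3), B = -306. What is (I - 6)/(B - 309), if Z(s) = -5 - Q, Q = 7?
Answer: 14/615 ≈ 0.022764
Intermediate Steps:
Z(s) = -12 (Z(s) = -5 - 1*7 = -5 - 7 = -12)
I = -8 (I = (-2)**2 - 12 = 4 - 12 = -8)
(I - 6)/(B - 309) = (-8 - 6)/(-306 - 309) = -14/(-615) = -14*(-1/615) = 14/615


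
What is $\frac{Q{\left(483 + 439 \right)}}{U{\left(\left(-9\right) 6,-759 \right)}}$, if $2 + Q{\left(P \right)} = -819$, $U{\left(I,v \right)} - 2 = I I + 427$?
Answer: $- \frac{821}{3345} \approx -0.24544$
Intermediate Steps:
$U{\left(I,v \right)} = 429 + I^{2}$ ($U{\left(I,v \right)} = 2 + \left(I I + 427\right) = 2 + \left(I^{2} + 427\right) = 2 + \left(427 + I^{2}\right) = 429 + I^{2}$)
$Q{\left(P \right)} = -821$ ($Q{\left(P \right)} = -2 - 819 = -821$)
$\frac{Q{\left(483 + 439 \right)}}{U{\left(\left(-9\right) 6,-759 \right)}} = - \frac{821}{429 + \left(\left(-9\right) 6\right)^{2}} = - \frac{821}{429 + \left(-54\right)^{2}} = - \frac{821}{429 + 2916} = - \frac{821}{3345}$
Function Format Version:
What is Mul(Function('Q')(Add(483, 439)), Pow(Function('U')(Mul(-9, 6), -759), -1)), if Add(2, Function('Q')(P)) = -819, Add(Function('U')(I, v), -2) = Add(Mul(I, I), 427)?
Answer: Rational(-821, 3345) ≈ -0.24544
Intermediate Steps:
Function('U')(I, v) = Add(429, Pow(I, 2)) (Function('U')(I, v) = Add(2, Add(Mul(I, I), 427)) = Add(2, Add(Pow(I, 2), 427)) = Add(2, Add(427, Pow(I, 2))) = Add(429, Pow(I, 2)))
Function('Q')(P) = -821 (Function('Q')(P) = Add(-2, -819) = -821)
Mul(Function('Q')(Add(483, 439)), Pow(Function('U')(Mul(-9, 6), -759), -1)) = Mul(-821, Pow(Add(429, Pow(Mul(-9, 6), 2)), -1)) = Mul(-821, Pow(Add(429, Pow(-54, 2)), -1)) = Mul(-821, Pow(Add(429, 2916), -1)) = Mul(-821, Pow(3345, -1)) = Mul(-821, Rational(1, 3345)) = Rational(-821, 3345)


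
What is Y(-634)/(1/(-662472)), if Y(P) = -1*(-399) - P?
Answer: -684333576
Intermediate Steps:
Y(P) = 399 - P
Y(-634)/(1/(-662472)) = (399 - 1*(-634))/(1/(-662472)) = (399 + 634)/(-1/662472) = 1033*(-662472) = -684333576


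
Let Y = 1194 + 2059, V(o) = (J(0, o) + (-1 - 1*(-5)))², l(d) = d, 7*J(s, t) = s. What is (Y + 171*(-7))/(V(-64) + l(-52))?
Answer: -514/9 ≈ -57.111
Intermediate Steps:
J(s, t) = s/7
V(o) = 16 (V(o) = ((⅐)*0 + (-1 - 1*(-5)))² = (0 + (-1 + 5))² = (0 + 4)² = 4² = 16)
Y = 3253
(Y + 171*(-7))/(V(-64) + l(-52)) = (3253 + 171*(-7))/(16 - 52) = (3253 - 1197)/(-36) = 2056*(-1/36) = -514/9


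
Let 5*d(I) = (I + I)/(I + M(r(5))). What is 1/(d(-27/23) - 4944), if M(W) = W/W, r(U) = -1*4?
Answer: -10/49413 ≈ -0.00020238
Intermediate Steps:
r(U) = -4
M(W) = 1
d(I) = 2*I/(5*(1 + I)) (d(I) = ((I + I)/(I + 1))/5 = ((2*I)/(1 + I))/5 = (2*I/(1 + I))/5 = 2*I/(5*(1 + I)))
1/(d(-27/23) - 4944) = 1/(2*(-27/23)/(5*(1 - 27/23)) - 4944) = 1/(2*(-27*1/23)/(5*(1 - 27*1/23)) - 4944) = 1/((⅖)*(-27/23)/(1 - 27/23) - 4944) = 1/((⅖)*(-27/23)/(-4/23) - 4944) = 1/((⅖)*(-27/23)*(-23/4) - 4944) = 1/(27/10 - 4944) = 1/(-49413/10) = -10/49413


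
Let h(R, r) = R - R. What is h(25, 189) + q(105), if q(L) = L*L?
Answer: 11025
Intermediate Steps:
h(R, r) = 0
q(L) = L²
h(25, 189) + q(105) = 0 + 105² = 0 + 11025 = 11025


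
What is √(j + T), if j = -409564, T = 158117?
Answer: I*√251447 ≈ 501.44*I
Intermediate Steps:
√(j + T) = √(-409564 + 158117) = √(-251447) = I*√251447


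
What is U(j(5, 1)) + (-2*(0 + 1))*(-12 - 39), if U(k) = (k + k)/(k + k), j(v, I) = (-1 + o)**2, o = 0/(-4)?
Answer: 103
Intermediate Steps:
o = 0 (o = 0*(-1/4) = 0)
j(v, I) = 1 (j(v, I) = (-1 + 0)**2 = (-1)**2 = 1)
U(k) = 1 (U(k) = (2*k)/((2*k)) = (2*k)*(1/(2*k)) = 1)
U(j(5, 1)) + (-2*(0 + 1))*(-12 - 39) = 1 + (-2*(0 + 1))*(-12 - 39) = 1 - 2*1*(-51) = 1 - 2*(-51) = 1 + 102 = 103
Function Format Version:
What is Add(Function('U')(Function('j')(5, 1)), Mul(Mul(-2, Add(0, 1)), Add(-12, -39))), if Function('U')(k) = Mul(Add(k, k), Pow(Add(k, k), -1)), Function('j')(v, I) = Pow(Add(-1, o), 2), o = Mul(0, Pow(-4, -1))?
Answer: 103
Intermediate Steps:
o = 0 (o = Mul(0, Rational(-1, 4)) = 0)
Function('j')(v, I) = 1 (Function('j')(v, I) = Pow(Add(-1, 0), 2) = Pow(-1, 2) = 1)
Function('U')(k) = 1 (Function('U')(k) = Mul(Mul(2, k), Pow(Mul(2, k), -1)) = Mul(Mul(2, k), Mul(Rational(1, 2), Pow(k, -1))) = 1)
Add(Function('U')(Function('j')(5, 1)), Mul(Mul(-2, Add(0, 1)), Add(-12, -39))) = Add(1, Mul(Mul(-2, Add(0, 1)), Add(-12, -39))) = Add(1, Mul(Mul(-2, 1), -51)) = Add(1, Mul(-2, -51)) = Add(1, 102) = 103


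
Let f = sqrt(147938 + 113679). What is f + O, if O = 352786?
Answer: 352786 + sqrt(261617) ≈ 3.5330e+5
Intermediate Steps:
f = sqrt(261617) ≈ 511.48
f + O = sqrt(261617) + 352786 = 352786 + sqrt(261617)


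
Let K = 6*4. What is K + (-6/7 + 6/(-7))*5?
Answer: 108/7 ≈ 15.429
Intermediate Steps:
K = 24
K + (-6/7 + 6/(-7))*5 = 24 + (-6/7 + 6/(-7))*5 = 24 + (-6*1/7 + 6*(-1/7))*5 = 24 + (-6/7 - 6/7)*5 = 24 - 12/7*5 = 24 - 60/7 = 108/7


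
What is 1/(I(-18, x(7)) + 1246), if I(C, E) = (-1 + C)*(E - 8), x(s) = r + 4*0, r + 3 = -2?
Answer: 1/1493 ≈ 0.00066979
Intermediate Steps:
r = -5 (r = -3 - 2 = -5)
x(s) = -5 (x(s) = -5 + 4*0 = -5 + 0 = -5)
I(C, E) = (-1 + C)*(-8 + E)
1/(I(-18, x(7)) + 1246) = 1/((8 - 1*(-5) - 8*(-18) - 18*(-5)) + 1246) = 1/((8 + 5 + 144 + 90) + 1246) = 1/(247 + 1246) = 1/1493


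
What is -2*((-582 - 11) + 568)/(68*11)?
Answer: 25/374 ≈ 0.066845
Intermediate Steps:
-2*((-582 - 11) + 568)/(68*11) = -2*(-593 + 568)/748 = -(-50)/748 = -2*(-25/748) = 25/374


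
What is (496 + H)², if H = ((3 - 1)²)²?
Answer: 262144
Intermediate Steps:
H = 16 (H = (2²)² = 4² = 16)
(496 + H)² = (496 + 16)² = 512² = 262144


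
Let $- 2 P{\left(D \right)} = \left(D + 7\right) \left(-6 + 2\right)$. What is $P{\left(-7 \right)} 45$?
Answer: $0$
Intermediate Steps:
$P{\left(D \right)} = 14 + 2 D$ ($P{\left(D \right)} = - \frac{\left(D + 7\right) \left(-6 + 2\right)}{2} = - \frac{\left(7 + D\right) \left(-4\right)}{2} = - \frac{-28 - 4 D}{2} = 14 + 2 D$)
$P{\left(-7 \right)} 45 = \left(14 + 2 \left(-7\right)\right) 45 = \left(14 - 14\right) 45 = 0 \cdot 45 = 0$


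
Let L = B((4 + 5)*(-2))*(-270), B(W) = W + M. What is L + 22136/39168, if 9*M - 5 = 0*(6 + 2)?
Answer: 23062927/4896 ≈ 4710.6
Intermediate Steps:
M = 5/9 (M = 5/9 + (0*(6 + 2))/9 = 5/9 + (0*8)/9 = 5/9 + (⅑)*0 = 5/9 + 0 = 5/9 ≈ 0.55556)
B(W) = 5/9 + W (B(W) = W + 5/9 = 5/9 + W)
L = 4710 (L = (5/9 + (4 + 5)*(-2))*(-270) = (5/9 + 9*(-2))*(-270) = (5/9 - 18)*(-270) = -157/9*(-270) = 4710)
L + 22136/39168 = 4710 + 22136/39168 = 4710 + 22136*(1/39168) = 4710 + 2767/4896 = 23062927/4896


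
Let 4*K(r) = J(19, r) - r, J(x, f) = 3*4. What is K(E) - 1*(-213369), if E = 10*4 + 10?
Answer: 426719/2 ≈ 2.1336e+5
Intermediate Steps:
J(x, f) = 12
E = 50 (E = 40 + 10 = 50)
K(r) = 3 - r/4 (K(r) = (12 - r)/4 = 3 - r/4)
K(E) - 1*(-213369) = (3 - ¼*50) - 1*(-213369) = (3 - 25/2) + 213369 = -19/2 + 213369 = 426719/2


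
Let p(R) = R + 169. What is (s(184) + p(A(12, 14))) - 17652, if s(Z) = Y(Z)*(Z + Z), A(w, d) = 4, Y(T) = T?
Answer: 50233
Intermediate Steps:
s(Z) = 2*Z² (s(Z) = Z*(Z + Z) = Z*(2*Z) = 2*Z²)
p(R) = 169 + R
(s(184) + p(A(12, 14))) - 17652 = (2*184² + (169 + 4)) - 17652 = (2*33856 + 173) - 17652 = (67712 + 173) - 17652 = 67885 - 17652 = 50233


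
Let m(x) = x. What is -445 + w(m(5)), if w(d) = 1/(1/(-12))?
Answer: -457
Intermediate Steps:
w(d) = -12 (w(d) = 1/(-1/12) = -12)
-445 + w(m(5)) = -445 - 12 = -457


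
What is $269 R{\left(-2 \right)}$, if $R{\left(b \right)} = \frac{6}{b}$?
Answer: $-807$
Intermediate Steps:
$269 R{\left(-2 \right)} = 269 \frac{6}{-2} = 269 \cdot 6 \left(- \frac{1}{2}\right) = 269 \left(-3\right) = -807$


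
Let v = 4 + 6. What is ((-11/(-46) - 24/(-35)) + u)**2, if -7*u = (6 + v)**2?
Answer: 3293726881/2592100 ≈ 1270.7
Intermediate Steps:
v = 10
u = -256/7 (u = -(6 + 10)**2/7 = -1/7*16**2 = -1/7*256 = -256/7 ≈ -36.571)
((-11/(-46) - 24/(-35)) + u)**2 = ((-11/(-46) - 24/(-35)) - 256/7)**2 = ((-11*(-1/46) - 24*(-1/35)) - 256/7)**2 = ((11/46 + 24/35) - 256/7)**2 = (1489/1610 - 256/7)**2 = (-57391/1610)**2 = 3293726881/2592100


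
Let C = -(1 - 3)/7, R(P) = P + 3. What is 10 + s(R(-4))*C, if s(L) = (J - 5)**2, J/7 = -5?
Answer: 3270/7 ≈ 467.14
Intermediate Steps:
R(P) = 3 + P
J = -35 (J = 7*(-5) = -35)
s(L) = 1600 (s(L) = (-35 - 5)**2 = (-40)**2 = 1600)
C = 2/7 (C = -1*(-2)*(1/7) = 2*(1/7) = 2/7 ≈ 0.28571)
10 + s(R(-4))*C = 10 + 1600*(2/7) = 10 + 3200/7 = 3270/7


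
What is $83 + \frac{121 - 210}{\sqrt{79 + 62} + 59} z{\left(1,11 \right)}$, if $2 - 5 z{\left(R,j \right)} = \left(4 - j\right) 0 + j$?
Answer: $\frac{1433359}{16700} - \frac{801 \sqrt{141}}{16700} \approx 85.26$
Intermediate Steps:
$z{\left(R,j \right)} = \frac{2}{5} - \frac{j}{5}$ ($z{\left(R,j \right)} = \frac{2}{5} - \frac{\left(4 - j\right) 0 + j}{5} = \frac{2}{5} - \frac{0 + j}{5} = \frac{2}{5} - \frac{j}{5}$)
$83 + \frac{121 - 210}{\sqrt{79 + 62} + 59} z{\left(1,11 \right)} = 83 + \frac{121 - 210}{\sqrt{79 + 62} + 59} \left(\frac{2}{5} - \frac{11}{5}\right) = 83 + - \frac{89}{\sqrt{141} + 59} \left(\frac{2}{5} - \frac{11}{5}\right) = 83 + - \frac{89}{59 + \sqrt{141}} \left(- \frac{9}{5}\right) = 83 + \frac{801}{5 \left(59 + \sqrt{141}\right)}$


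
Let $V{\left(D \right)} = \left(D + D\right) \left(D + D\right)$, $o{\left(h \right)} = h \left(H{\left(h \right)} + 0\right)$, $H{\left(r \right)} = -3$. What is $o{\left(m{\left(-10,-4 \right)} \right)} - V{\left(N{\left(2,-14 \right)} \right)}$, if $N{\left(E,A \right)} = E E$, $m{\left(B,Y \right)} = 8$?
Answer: $-88$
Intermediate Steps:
$N{\left(E,A \right)} = E^{2}$
$o{\left(h \right)} = - 3 h$ ($o{\left(h \right)} = h \left(-3 + 0\right) = h \left(-3\right) = - 3 h$)
$V{\left(D \right)} = 4 D^{2}$ ($V{\left(D \right)} = 2 D 2 D = 4 D^{2}$)
$o{\left(m{\left(-10,-4 \right)} \right)} - V{\left(N{\left(2,-14 \right)} \right)} = \left(-3\right) 8 - 4 \left(2^{2}\right)^{2} = -24 - 4 \cdot 4^{2} = -24 - 4 \cdot 16 = -24 - 64 = -88$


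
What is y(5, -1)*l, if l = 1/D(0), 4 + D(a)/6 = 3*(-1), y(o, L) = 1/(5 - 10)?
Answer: 1/210 ≈ 0.0047619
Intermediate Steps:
y(o, L) = -⅕ (y(o, L) = 1/(-5) = -⅕)
D(a) = -42 (D(a) = -24 + 6*(3*(-1)) = -24 + 6*(-3) = -24 - 18 = -42)
l = -1/42 (l = 1/(-42) = -1/42 ≈ -0.023810)
y(5, -1)*l = -⅕*(-1/42) = 1/210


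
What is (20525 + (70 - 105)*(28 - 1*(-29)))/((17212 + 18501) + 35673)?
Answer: 9265/35693 ≈ 0.25957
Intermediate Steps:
(20525 + (70 - 105)*(28 - 1*(-29)))/((17212 + 18501) + 35673) = (20525 - 35*(28 + 29))/(35713 + 35673) = (20525 - 35*57)/71386 = (20525 - 1995)*(1/71386) = 18530*(1/71386) = 9265/35693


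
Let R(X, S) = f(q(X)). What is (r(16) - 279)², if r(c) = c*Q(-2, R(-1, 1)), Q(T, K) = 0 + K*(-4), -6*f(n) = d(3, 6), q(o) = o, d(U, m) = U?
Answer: 61009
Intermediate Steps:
f(n) = -½ (f(n) = -⅙*3 = -½)
R(X, S) = -½
Q(T, K) = -4*K (Q(T, K) = 0 - 4*K = -4*K)
r(c) = 2*c (r(c) = c*(-4*(-½)) = c*2 = 2*c)
(r(16) - 279)² = (2*16 - 279)² = (32 - 279)² = (-247)² = 61009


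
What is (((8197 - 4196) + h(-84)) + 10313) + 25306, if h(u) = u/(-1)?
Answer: 39704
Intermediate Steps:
h(u) = -u (h(u) = u*(-1) = -u)
(((8197 - 4196) + h(-84)) + 10313) + 25306 = (((8197 - 4196) - 1*(-84)) + 10313) + 25306 = ((4001 + 84) + 10313) + 25306 = (4085 + 10313) + 25306 = 14398 + 25306 = 39704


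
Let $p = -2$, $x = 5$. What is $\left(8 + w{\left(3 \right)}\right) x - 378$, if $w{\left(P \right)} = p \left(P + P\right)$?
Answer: $-398$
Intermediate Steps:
$w{\left(P \right)} = - 4 P$ ($w{\left(P \right)} = - 2 \left(P + P\right) = - 2 \cdot 2 P = - 4 P$)
$\left(8 + w{\left(3 \right)}\right) x - 378 = \left(8 - 12\right) 5 - 378 = \left(-4\right) 5 - 378 = -20 - 378 = -398$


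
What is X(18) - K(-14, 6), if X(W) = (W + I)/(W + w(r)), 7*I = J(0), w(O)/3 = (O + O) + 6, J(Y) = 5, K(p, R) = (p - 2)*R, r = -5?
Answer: 4163/42 ≈ 99.119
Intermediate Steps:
K(p, R) = R*(-2 + p) (K(p, R) = (-2 + p)*R = R*(-2 + p))
w(O) = 18 + 6*O (w(O) = 3*((O + O) + 6) = 3*(2*O + 6) = 3*(6 + 2*O) = 18 + 6*O)
I = 5/7 (I = (⅐)*5 = 5/7 ≈ 0.71429)
X(W) = (5/7 + W)/(-12 + W) (X(W) = (W + 5/7)/(W + (18 + 6*(-5))) = (5/7 + W)/(W + (18 - 30)) = (5/7 + W)/(W - 12) = (5/7 + W)/(-12 + W))
X(18) - K(-14, 6) = (5/7 + 18)/(-12 + 18) - 6*(-2 - 14) = (131/7)/6 - 6*(-16) = (⅙)*(131/7) - 1*(-96) = 131/42 + 96 = 4163/42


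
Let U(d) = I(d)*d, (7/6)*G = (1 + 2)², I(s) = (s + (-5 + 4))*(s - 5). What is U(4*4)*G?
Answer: 142560/7 ≈ 20366.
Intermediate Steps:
I(s) = (-1 + s)*(-5 + s) (I(s) = (s - 1)*(-5 + s) = (-1 + s)*(-5 + s))
G = 54/7 (G = 6*(1 + 2)²/7 = (6/7)*3² = (6/7)*9 = 54/7 ≈ 7.7143)
U(d) = d*(5 + d² - 6*d) (U(d) = (5 + d² - 6*d)*d = d*(5 + d² - 6*d))
U(4*4)*G = ((4*4)*(5 + (4*4)² - 24*4))*(54/7) = (16*(5 + 16² - 6*16))*(54/7) = (16*(5 + 256 - 96))*(54/7) = (16*165)*(54/7) = 2640*(54/7) = 142560/7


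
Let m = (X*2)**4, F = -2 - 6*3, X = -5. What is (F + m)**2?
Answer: 99600400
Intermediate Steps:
F = -20 (F = -2 - 18 = -20)
m = 10000 (m = (-5*2)**4 = (-10)**4 = 10000)
(F + m)**2 = (-20 + 10000)**2 = 9980**2 = 99600400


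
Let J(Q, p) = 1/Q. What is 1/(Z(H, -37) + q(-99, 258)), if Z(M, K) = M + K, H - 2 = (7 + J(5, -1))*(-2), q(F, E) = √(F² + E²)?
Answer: 1235/1848116 + 75*√8485/1848116 ≈ 0.0044064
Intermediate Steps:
q(F, E) = √(E² + F²)
H = -62/5 (H = 2 + (7 + 1/5)*(-2) = 2 + (7 + ⅕)*(-2) = 2 + (36/5)*(-2) = 2 - 72/5 = -62/5 ≈ -12.400)
Z(M, K) = K + M
1/(Z(H, -37) + q(-99, 258)) = 1/((-37 - 62/5) + √(258² + (-99)²)) = 1/(-247/5 + √(66564 + 9801)) = 1/(-247/5 + √76365) = 1/(-247/5 + 3*√8485)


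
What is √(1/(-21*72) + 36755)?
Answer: √2334089478/252 ≈ 191.72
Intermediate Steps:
√(1/(-21*72) + 36755) = √(1/(-1512) + 36755) = √(-1/1512 + 36755) = √(55573559/1512) = √2334089478/252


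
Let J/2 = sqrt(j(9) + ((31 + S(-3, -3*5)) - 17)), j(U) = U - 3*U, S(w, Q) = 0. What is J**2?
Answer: -16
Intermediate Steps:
j(U) = -2*U
J = 4*I (J = 2*sqrt(-2*9 + ((31 + 0) - 17)) = 2*sqrt(-18 + (31 - 17)) = 2*sqrt(-18 + 14) = 2*sqrt(-4) = 2*(2*I) = 4*I ≈ 4.0*I)
J**2 = (4*I)**2 = -16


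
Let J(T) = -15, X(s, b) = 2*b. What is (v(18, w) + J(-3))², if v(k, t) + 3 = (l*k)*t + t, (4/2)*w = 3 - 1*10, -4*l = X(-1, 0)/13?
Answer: 1849/4 ≈ 462.25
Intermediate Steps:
l = 0 (l = -2*0/(4*13) = -0/13 = -¼*0 = 0)
w = -7/2 (w = (3 - 1*10)/2 = (3 - 10)/2 = (½)*(-7) = -7/2 ≈ -3.5000)
v(k, t) = -3 + t (v(k, t) = -3 + ((0*k)*t + t) = -3 + (0*t + t) = -3 + (0 + t) = -3 + t)
(v(18, w) + J(-3))² = ((-3 - 7/2) - 15)² = (-13/2 - 15)² = (-43/2)² = 1849/4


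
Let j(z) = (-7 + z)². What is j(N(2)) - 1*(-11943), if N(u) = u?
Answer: 11968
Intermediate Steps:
j(N(2)) - 1*(-11943) = (-7 + 2)² - 1*(-11943) = (-5)² + 11943 = 25 + 11943 = 11968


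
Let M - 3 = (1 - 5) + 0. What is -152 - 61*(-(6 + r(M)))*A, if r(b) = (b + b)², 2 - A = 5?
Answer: -1982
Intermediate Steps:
A = -3 (A = 2 - 1*5 = 2 - 5 = -3)
M = -1 (M = 3 + ((1 - 5) + 0) = 3 + (-4 + 0) = 3 - 4 = -1)
r(b) = 4*b² (r(b) = (2*b)² = 4*b²)
-152 - 61*(-(6 + r(M)))*A = -152 - 61*(-(6 + 4*(-1)²))*(-3) = -152 - 61*(-(6 + 4*1))*(-3) = -152 - 61*(-(6 + 4))*(-3) = -152 - 61*(-1*10)*(-3) = -152 - (-610)*(-3) = -152 - 61*30 = -152 - 1830 = -1982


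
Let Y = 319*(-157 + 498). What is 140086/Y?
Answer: 140086/108779 ≈ 1.2878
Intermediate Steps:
Y = 108779 (Y = 319*341 = 108779)
140086/Y = 140086/108779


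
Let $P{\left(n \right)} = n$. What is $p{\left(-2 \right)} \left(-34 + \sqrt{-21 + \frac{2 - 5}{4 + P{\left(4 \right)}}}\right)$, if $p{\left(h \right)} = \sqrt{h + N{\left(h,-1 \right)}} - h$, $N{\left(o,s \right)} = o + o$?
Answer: $- \frac{\left(2 + i \sqrt{6}\right) \left(136 - 3 i \sqrt{38}\right)}{4} \approx -79.325 - 74.036 i$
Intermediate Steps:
$N{\left(o,s \right)} = 2 o$
$p{\left(h \right)} = - h + \sqrt{3} \sqrt{h}$ ($p{\left(h \right)} = \sqrt{h + 2 h} - h = \sqrt{3 h} - h = \sqrt{3} \sqrt{h} - h = - h + \sqrt{3} \sqrt{h}$)
$p{\left(-2 \right)} \left(-34 + \sqrt{-21 + \frac{2 - 5}{4 + P{\left(4 \right)}}}\right) = \left(\left(-1\right) \left(-2\right) + \sqrt{3} \sqrt{-2}\right) \left(-34 + \sqrt{-21 + \frac{2 - 5}{4 + 4}}\right) = \left(2 + \sqrt{3} i \sqrt{2}\right) \left(-34 + \sqrt{-21 - \frac{3}{8}}\right) = \left(2 + i \sqrt{6}\right) \left(-34 + \sqrt{-21 - \frac{3}{8}}\right) = \left(2 + i \sqrt{6}\right) \left(-34 + \sqrt{- \frac{171}{8}}\right) = \left(2 + i \sqrt{6}\right) \left(-34 + \frac{3 i \sqrt{38}}{4}\right) = \left(-34 + \frac{3 i \sqrt{38}}{4}\right) \left(2 + i \sqrt{6}\right)$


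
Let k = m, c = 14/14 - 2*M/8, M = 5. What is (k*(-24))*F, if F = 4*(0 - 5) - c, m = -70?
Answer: -33180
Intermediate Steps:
c = -¼ (c = 14/14 - 2*5/8 = 14*(1/14) - 10*⅛ = 1 - 5/4 = -¼ ≈ -0.25000)
k = -70
F = -79/4 (F = 4*(0 - 5) - 1*(-¼) = 4*(-5) + ¼ = -20 + ¼ = -79/4 ≈ -19.750)
(k*(-24))*F = -70*(-24)*(-79/4) = 1680*(-79/4) = -33180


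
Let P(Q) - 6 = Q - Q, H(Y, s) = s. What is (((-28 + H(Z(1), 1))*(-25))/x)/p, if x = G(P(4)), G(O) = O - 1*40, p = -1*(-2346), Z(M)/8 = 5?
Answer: -225/26588 ≈ -0.0084625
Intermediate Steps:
Z(M) = 40 (Z(M) = 8*5 = 40)
p = 2346
P(Q) = 6 (P(Q) = 6 + (Q - Q) = 6 + 0 = 6)
G(O) = -40 + O (G(O) = O - 40 = -40 + O)
x = -34 (x = -40 + 6 = -34)
(((-28 + H(Z(1), 1))*(-25))/x)/p = (((-28 + 1)*(-25))/(-34))/2346 = (-27*(-25)*(-1/34))*(1/2346) = (675*(-1/34))*(1/2346) = -675/34*1/2346 = -225/26588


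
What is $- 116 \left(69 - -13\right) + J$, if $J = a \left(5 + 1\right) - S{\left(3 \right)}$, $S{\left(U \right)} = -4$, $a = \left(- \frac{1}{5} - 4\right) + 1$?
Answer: $- \frac{47636}{5} \approx -9527.2$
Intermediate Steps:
$a = - \frac{16}{5}$ ($a = \left(\left(-1\right) \frac{1}{5} - 4\right) + 1 = \left(- \frac{1}{5} - 4\right) + 1 = - \frac{21}{5} + 1 = - \frac{16}{5} \approx -3.2$)
$J = - \frac{76}{5}$ ($J = - \frac{16 \left(5 + 1\right)}{5} - -4 = \left(- \frac{16}{5}\right) 6 + 4 = - \frac{96}{5} + 4 = - \frac{76}{5} \approx -15.2$)
$- 116 \left(69 - -13\right) + J = - 116 \left(69 - -13\right) - \frac{76}{5} = - 116 \left(69 + 13\right) - \frac{76}{5} = \left(-116\right) 82 - \frac{76}{5} = -9512 - \frac{76}{5} = - \frac{47636}{5}$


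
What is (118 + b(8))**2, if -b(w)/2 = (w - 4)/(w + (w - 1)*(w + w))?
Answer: 3129361/225 ≈ 13908.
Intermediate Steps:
b(w) = -2*(-4 + w)/(w + 2*w*(-1 + w)) (b(w) = -2*(w - 4)/(w + (w - 1)*(w + w)) = -2*(-4 + w)/(w + (-1 + w)*(2*w)) = -2*(-4 + w)/(w + 2*w*(-1 + w)))
(118 + b(8))**2 = (118 + 2*(4 - 1*8)/(8*(-1 + 2*8)))**2 = (118 + 2*(1/8)*(4 - 8)/(-1 + 16))**2 = (118 + 2*(1/8)*(-4)/15)**2 = (118 + 2*(1/8)*(1/15)*(-4))**2 = (118 - 1/15)**2 = (1769/15)**2 = 3129361/225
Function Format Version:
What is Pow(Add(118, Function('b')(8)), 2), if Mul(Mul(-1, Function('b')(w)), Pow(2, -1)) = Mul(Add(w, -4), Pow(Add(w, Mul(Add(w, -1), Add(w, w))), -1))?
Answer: Rational(3129361, 225) ≈ 13908.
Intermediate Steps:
Function('b')(w) = Mul(-2, Pow(Add(w, Mul(2, w, Add(-1, w))), -1), Add(-4, w)) (Function('b')(w) = Mul(-2, Mul(Add(w, -4), Pow(Add(w, Mul(Add(w, -1), Add(w, w))), -1))) = Mul(-2, Mul(Add(-4, w), Pow(Add(w, Mul(Add(-1, w), Mul(2, w))), -1))) = Mul(-2, Mul(Add(-4, w), Pow(Add(w, Mul(2, w, Add(-1, w))), -1))) = Mul(-2, Mul(Pow(Add(w, Mul(2, w, Add(-1, w))), -1), Add(-4, w))) = Mul(-2, Pow(Add(w, Mul(2, w, Add(-1, w))), -1), Add(-4, w)))
Pow(Add(118, Function('b')(8)), 2) = Pow(Add(118, Mul(2, Pow(8, -1), Pow(Add(-1, Mul(2, 8)), -1), Add(4, Mul(-1, 8)))), 2) = Pow(Add(118, Mul(2, Rational(1, 8), Pow(Add(-1, 16), -1), Add(4, -8))), 2) = Pow(Add(118, Mul(2, Rational(1, 8), Pow(15, -1), -4)), 2) = Pow(Add(118, Mul(2, Rational(1, 8), Rational(1, 15), -4)), 2) = Pow(Add(118, Rational(-1, 15)), 2) = Pow(Rational(1769, 15), 2) = Rational(3129361, 225)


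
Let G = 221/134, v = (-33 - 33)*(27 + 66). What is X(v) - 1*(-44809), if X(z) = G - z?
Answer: 6827119/134 ≈ 50949.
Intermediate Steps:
v = -6138 (v = -66*93 = -6138)
G = 221/134 (G = 221*(1/134) = 221/134 ≈ 1.6493)
X(z) = 221/134 - z
X(v) - 1*(-44809) = (221/134 - 1*(-6138)) - 1*(-44809) = (221/134 + 6138) + 44809 = 822713/134 + 44809 = 6827119/134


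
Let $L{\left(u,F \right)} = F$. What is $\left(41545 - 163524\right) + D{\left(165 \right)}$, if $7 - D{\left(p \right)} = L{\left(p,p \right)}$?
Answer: $-122137$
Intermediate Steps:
$D{\left(p \right)} = 7 - p$
$\left(41545 - 163524\right) + D{\left(165 \right)} = \left(41545 - 163524\right) + \left(7 - 165\right) = -121979 + \left(7 - 165\right) = -121979 - 158 = -122137$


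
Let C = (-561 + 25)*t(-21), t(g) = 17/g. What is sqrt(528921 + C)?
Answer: 41*sqrt(138873)/21 ≈ 727.57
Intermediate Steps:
C = 9112/21 (C = (-561 + 25)*(17/(-21)) = -9112*(-1)/21 = -536*(-17/21) = 9112/21 ≈ 433.90)
sqrt(528921 + C) = sqrt(528921 + 9112/21) = sqrt(11116453/21) = 41*sqrt(138873)/21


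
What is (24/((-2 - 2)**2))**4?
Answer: 81/16 ≈ 5.0625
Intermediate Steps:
(24/((-2 - 2)**2))**4 = (24/((-4)**2))**4 = (24/16)**4 = (24*(1/16))**4 = (3/2)**4 = 81/16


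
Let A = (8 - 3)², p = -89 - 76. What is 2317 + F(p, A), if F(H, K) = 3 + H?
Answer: 2155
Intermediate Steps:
p = -165
A = 25 (A = 5² = 25)
2317 + F(p, A) = 2317 + (3 - 165) = 2317 - 162 = 2155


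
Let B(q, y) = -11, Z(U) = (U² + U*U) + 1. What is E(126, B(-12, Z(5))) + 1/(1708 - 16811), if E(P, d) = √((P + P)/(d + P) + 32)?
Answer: -1/15103 + 2*√113045/115 ≈ 5.8473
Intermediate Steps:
Z(U) = 1 + 2*U² (Z(U) = (U² + U²) + 1 = 2*U² + 1 = 1 + 2*U²)
E(P, d) = √(32 + 2*P/(P + d)) (E(P, d) = √((2*P)/(P + d) + 32) = √(2*P/(P + d) + 32) = √(32 + 2*P/(P + d)))
E(126, B(-12, Z(5))) + 1/(1708 - 16811) = √2*√((16*(-11) + 17*126)/(126 - 11)) + 1/(1708 - 16811) = √2*√((-176 + 2142)/115) + 1/(-15103) = √2*√((1/115)*1966) - 1/15103 = √2*√(1966/115) - 1/15103 = √2*(√226090/115) - 1/15103 = 2*√113045/115 - 1/15103 = -1/15103 + 2*√113045/115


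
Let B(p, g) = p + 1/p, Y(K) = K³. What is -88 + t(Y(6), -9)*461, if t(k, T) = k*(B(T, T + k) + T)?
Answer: -1803520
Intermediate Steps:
t(k, T) = k*(1/T + 2*T) (t(k, T) = k*((T + 1/T) + T) = k*(1/T + 2*T))
-88 + t(Y(6), -9)*461 = -88 + (6³/(-9) + 2*(-9)*6³)*461 = -88 + (216*(-⅑) + 2*(-9)*216)*461 = -88 + (-24 - 3888)*461 = -88 - 3912*461 = -88 - 1803432 = -1803520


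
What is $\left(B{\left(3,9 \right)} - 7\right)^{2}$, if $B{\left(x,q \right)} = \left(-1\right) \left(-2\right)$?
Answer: $25$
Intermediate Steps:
$B{\left(x,q \right)} = 2$
$\left(B{\left(3,9 \right)} - 7\right)^{2} = \left(2 - 7\right)^{2} = \left(-5\right)^{2} = 25$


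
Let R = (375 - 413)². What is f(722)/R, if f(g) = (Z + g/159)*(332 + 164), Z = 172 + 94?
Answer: 280736/3021 ≈ 92.928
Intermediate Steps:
Z = 266
f(g) = 131936 + 496*g/159 (f(g) = (266 + g/159)*(332 + 164) = (266 + g*(1/159))*496 = (266 + g/159)*496 = 131936 + 496*g/159)
R = 1444 (R = (-38)² = 1444)
f(722)/R = (131936 + (496/159)*722)/1444 = (131936 + 358112/159)*(1/1444) = (21335936/159)*(1/1444) = 280736/3021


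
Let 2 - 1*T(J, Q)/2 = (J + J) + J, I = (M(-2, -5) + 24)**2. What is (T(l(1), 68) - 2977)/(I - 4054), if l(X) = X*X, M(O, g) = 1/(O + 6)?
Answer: 15888/18485 ≈ 0.85951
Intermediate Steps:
M(O, g) = 1/(6 + O)
l(X) = X**2
I = 9409/16 (I = (1/(6 - 2) + 24)**2 = (1/4 + 24)**2 = (97/4)**2 = 9409/16 ≈ 588.06)
T(J, Q) = 4 - 6*J (T(J, Q) = 4 - 2*((J + J) + J) = 4 - 2*(2*J + J) = 4 - 6*J)
(T(l(1), 68) - 2977)/(I - 4054) = ((4 - 6*1**2) - 2977)/(9409/16 - 4054) = ((4 - 6*1) - 2977)/(-55455/16) = ((4 - 6) - 2977)*(-16/55455) = (-2 - 2977)*(-16/55455) = -2979*(-16/55455) = 15888/18485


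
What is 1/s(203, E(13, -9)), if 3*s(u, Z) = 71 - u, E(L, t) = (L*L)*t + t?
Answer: -1/44 ≈ -0.022727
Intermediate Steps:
E(L, t) = t + t*L² (E(L, t) = L²*t + t = t*L² + t = t + t*L²)
s(u, Z) = 71/3 - u/3 (s(u, Z) = (71 - u)/3 = 71/3 - u/3)
1/s(203, E(13, -9)) = 1/(71/3 - ⅓*203) = 1/(71/3 - 203/3) = 1/(-44) = -1/44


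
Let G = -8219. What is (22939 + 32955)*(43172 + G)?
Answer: 1953662982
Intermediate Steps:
(22939 + 32955)*(43172 + G) = (22939 + 32955)*(43172 - 8219) = 55894*34953 = 1953662982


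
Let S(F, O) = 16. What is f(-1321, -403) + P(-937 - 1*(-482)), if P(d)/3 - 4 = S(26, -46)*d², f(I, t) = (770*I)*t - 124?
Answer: 419856598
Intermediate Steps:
f(I, t) = -124 + 770*I*t (f(I, t) = 770*I*t - 124 = -124 + 770*I*t)
P(d) = 12 + 48*d² (P(d) = 12 + 3*(16*d²) = 12 + 48*d²)
f(-1321, -403) + P(-937 - 1*(-482)) = (-124 + 770*(-1321)*(-403)) + (12 + 48*(-937 - 1*(-482))²) = (-124 + 409919510) + (12 + 48*(-937 + 482)²) = 409919386 + (12 + 48*(-455)²) = 409919386 + (12 + 48*207025) = 409919386 + (12 + 9937200) = 409919386 + 9937212 = 419856598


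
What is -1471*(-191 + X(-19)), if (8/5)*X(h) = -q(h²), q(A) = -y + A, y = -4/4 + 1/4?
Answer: 19633437/32 ≈ 6.1355e+5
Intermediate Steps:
y = -¾ (y = -4*¼ + 1*(¼) = -1 + ¼ = -¾ ≈ -0.75000)
q(A) = ¾ + A (q(A) = -1*(-¾) + A = ¾ + A)
X(h) = -15/32 - 5*h²/8 (X(h) = 5*(-(¾ + h²))/8 = 5*(-¾ - h²)/8 = -15/32 - 5*h²/8)
-1471*(-191 + X(-19)) = -1471*(-191 + (-15/32 - 5/8*(-19)²)) = -1471*(-191 + (-15/32 - 5/8*361)) = -1471*(-191 + (-15/32 - 1805/8)) = -1471*(-191 - 7235/32) = -1471*(-13347/32) = 19633437/32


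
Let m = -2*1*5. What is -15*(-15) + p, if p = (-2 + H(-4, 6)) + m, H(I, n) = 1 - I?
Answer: 218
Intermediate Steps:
m = -10 (m = -2*5 = -10)
p = -7 (p = (-2 + (1 - 1*(-4))) - 10 = (-2 + (1 + 4)) - 10 = (-2 + 5) - 10 = 3 - 10 = -7)
-15*(-15) + p = -15*(-15) - 7 = 225 - 7 = 218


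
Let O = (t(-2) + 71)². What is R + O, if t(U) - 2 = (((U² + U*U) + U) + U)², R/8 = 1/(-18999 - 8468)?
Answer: 217566099/27467 ≈ 7921.0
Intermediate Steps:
R = -8/27467 (R = 8/(-18999 - 8468) = 8/(-27467) = 8*(-1/27467) = -8/27467 ≈ -0.00029126)
t(U) = 2 + (2*U + 2*U²)² (t(U) = 2 + (((U² + U*U) + U) + U)² = 2 + (((U² + U²) + U) + U)² = 2 + ((2*U² + U) + U)² = 2 + ((U + 2*U²) + U)² = 2 + (2*U + 2*U²)²)
O = 7921 (O = ((2 + 4*(-2)²*(1 - 2)²) + 71)² = ((2 + 4*4*(-1)²) + 71)² = ((2 + 4*4*1) + 71)² = ((2 + 16) + 71)² = (18 + 71)² = 89² = 7921)
R + O = -8/27467 + 7921 = 217566099/27467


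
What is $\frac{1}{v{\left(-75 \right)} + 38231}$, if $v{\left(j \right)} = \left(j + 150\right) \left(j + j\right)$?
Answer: $\frac{1}{26981} \approx 3.7063 \cdot 10^{-5}$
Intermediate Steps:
$v{\left(j \right)} = 2 j \left(150 + j\right)$ ($v{\left(j \right)} = \left(150 + j\right) 2 j = 2 j \left(150 + j\right)$)
$\frac{1}{v{\left(-75 \right)} + 38231} = \frac{1}{2 \left(-75\right) \left(150 - 75\right) + 38231} = \frac{1}{2 \left(-75\right) 75 + 38231} = \frac{1}{-11250 + 38231} = \frac{1}{26981}$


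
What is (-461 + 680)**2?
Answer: 47961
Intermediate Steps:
(-461 + 680)**2 = 219**2 = 47961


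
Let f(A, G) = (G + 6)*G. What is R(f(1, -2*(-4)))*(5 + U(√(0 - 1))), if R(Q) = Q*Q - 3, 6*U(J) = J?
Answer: 62705 + 12541*I/6 ≈ 62705.0 + 2090.2*I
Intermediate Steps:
U(J) = J/6
f(A, G) = G*(6 + G) (f(A, G) = (6 + G)*G = G*(6 + G))
R(Q) = -3 + Q² (R(Q) = Q² - 3 = -3 + Q²)
R(f(1, -2*(-4)))*(5 + U(√(0 - 1))) = (-3 + ((-2*(-4))*(6 - 2*(-4)))²)*(5 + √(0 - 1)/6) = (-3 + (8*(6 + 8))²)*(5 + √(-1)/6) = (-3 + (8*14)²)*(5 + I/6) = (-3 + 112²)*(5 + I/6) = (-3 + 12544)*(5 + I/6) = 12541*(5 + I/6) = 62705 + 12541*I/6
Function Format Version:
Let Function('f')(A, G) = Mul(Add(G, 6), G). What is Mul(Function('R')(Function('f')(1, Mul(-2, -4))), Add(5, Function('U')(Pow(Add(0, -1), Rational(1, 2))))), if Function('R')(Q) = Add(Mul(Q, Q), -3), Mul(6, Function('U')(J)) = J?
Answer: Add(62705, Mul(Rational(12541, 6), I)) ≈ Add(62705., Mul(2090.2, I))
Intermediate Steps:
Function('U')(J) = Mul(Rational(1, 6), J)
Function('f')(A, G) = Mul(G, Add(6, G)) (Function('f')(A, G) = Mul(Add(6, G), G) = Mul(G, Add(6, G)))
Function('R')(Q) = Add(-3, Pow(Q, 2)) (Function('R')(Q) = Add(Pow(Q, 2), -3) = Add(-3, Pow(Q, 2)))
Mul(Function('R')(Function('f')(1, Mul(-2, -4))), Add(5, Function('U')(Pow(Add(0, -1), Rational(1, 2))))) = Mul(Add(-3, Pow(Mul(Mul(-2, -4), Add(6, Mul(-2, -4))), 2)), Add(5, Mul(Rational(1, 6), Pow(Add(0, -1), Rational(1, 2))))) = Mul(Add(-3, Pow(Mul(8, Add(6, 8)), 2)), Add(5, Mul(Rational(1, 6), Pow(-1, Rational(1, 2))))) = Mul(Add(-3, Pow(Mul(8, 14), 2)), Add(5, Mul(Rational(1, 6), I))) = Mul(Add(-3, Pow(112, 2)), Add(5, Mul(Rational(1, 6), I))) = Mul(Add(-3, 12544), Add(5, Mul(Rational(1, 6), I))) = Mul(12541, Add(5, Mul(Rational(1, 6), I))) = Add(62705, Mul(Rational(12541, 6), I))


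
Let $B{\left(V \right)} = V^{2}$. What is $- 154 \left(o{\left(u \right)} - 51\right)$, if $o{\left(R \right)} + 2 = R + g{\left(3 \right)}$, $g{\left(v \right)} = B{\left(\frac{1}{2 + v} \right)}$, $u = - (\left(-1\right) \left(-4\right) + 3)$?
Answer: $\frac{230846}{25} \approx 9233.8$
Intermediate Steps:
$u = -7$ ($u = - (4 + 3) = \left(-1\right) 7 = -7$)
$g{\left(v \right)} = \frac{1}{\left(2 + v\right)^{2}}$ ($g{\left(v \right)} = \left(\frac{1}{2 + v}\right)^{2} = \frac{1}{\left(2 + v\right)^{2}}$)
$o{\left(R \right)} = - \frac{49}{25} + R$ ($o{\left(R \right)} = -2 + \left(R + \frac{1}{\left(2 + 3\right)^{2}}\right) = -2 + \left(R + \frac{1}{25}\right) = -2 + \left(\frac{1}{25} + R\right) = - \frac{49}{25} + R$)
$- 154 \left(o{\left(u \right)} - 51\right) = - 154 \left(\left(- \frac{49}{25} - 7\right) - 51\right) = - 154 \left(- \frac{224}{25} - 51\right) = \left(-154\right) \left(- \frac{1499}{25}\right) = \frac{230846}{25}$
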